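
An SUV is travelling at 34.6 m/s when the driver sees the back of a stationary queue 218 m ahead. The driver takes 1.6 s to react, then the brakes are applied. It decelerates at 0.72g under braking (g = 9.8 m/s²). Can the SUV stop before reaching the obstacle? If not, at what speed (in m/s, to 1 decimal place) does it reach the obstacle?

Yes — it stops about 77.8 m short of the obstacle, so it never reaches it

a = 0.72 × 9.8 = 7.056 m/s².
Reaction distance = 34.6000 × 1.6 = 55.360 m.
Braking distance = v²/(2a) = 1197.160 / 14.112 = 84.833 m.
Total stopping distance = 55.360 + 84.833 = 140.193 m, vs 218 m available — it stops with 218 − 140.193 = 77.807 m to spare.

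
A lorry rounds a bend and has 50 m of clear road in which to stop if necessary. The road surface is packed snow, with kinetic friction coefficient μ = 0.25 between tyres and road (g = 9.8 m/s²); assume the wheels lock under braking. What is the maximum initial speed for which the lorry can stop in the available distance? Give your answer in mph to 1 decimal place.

Maximum speed ≈ 35.0 mph

a = μg = 0.25 × 9.8 = 2.450 m/s².
v²/(2a) = d ⇒ v = √(2 × 2.450 × 50) = √245.00 = 15.6525 m/s.
15.6525 m/s ÷ 0.44704 = 35.014 mph.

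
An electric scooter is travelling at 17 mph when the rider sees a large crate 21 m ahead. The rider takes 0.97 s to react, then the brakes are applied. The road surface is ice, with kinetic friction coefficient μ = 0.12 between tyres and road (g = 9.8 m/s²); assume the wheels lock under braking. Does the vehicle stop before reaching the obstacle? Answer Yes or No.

17 mph × 0.44704 = 7.5997 m/s.
a = μg = 0.12 × 9.8 = 1.176 m/s².
Reaction distance = 7.5997 × 0.97 = 7.372 m.
Braking distance = v²/(2a) = 57.755 / 2.352 = 24.556 m.
Total stopping distance = 7.372 + 24.556 = 31.928 m, vs 21 m available — it cannot stop in time and overshoots by 31.928 − 21 = 10.928 m.

No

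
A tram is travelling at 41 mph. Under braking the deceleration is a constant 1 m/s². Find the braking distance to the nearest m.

41 mph × 0.44704 = 18.3286 m/s.
Braking distance = v²/(2a) = 18.3286² / (2 × 1.000) = 335.938 / 2.000 = 167.969 m.

Braking distance ≈ 168 m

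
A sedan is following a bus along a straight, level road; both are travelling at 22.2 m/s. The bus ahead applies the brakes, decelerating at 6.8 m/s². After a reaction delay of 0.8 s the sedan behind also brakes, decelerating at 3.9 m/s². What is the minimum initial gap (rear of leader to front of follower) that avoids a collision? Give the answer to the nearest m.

Minimum gap ≈ 45 m

Leader travels v²/(2a_L) = 492.840 / 13.600 = 36.238 m before stopping.
Follower covers v·t_r = 22.2000 × 0.8 = 17.760 m while reacting, then v²/(2a_F) = 492.840 / 7.800 = 63.185 m while braking, for a total of 17.760 + 63.185 = 80.945 m.
Since a_F ≤ a_L and the follower starts braking later, the follower is never slower than the leader, so the closest approach is when both have stopped.
Minimum gap = 80.945 − 36.238 = 44.707 m.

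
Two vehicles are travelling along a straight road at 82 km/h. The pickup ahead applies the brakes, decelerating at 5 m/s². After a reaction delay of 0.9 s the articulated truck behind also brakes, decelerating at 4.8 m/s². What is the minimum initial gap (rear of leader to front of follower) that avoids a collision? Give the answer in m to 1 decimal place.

82 km/h ÷ 3.6 = 22.7778 m/s.
Leader travels v²/(2a_L) = 518.828 / 10.000 = 51.883 m before stopping.
Follower covers v·t_r = 22.7778 × 0.9 = 20.500 m while reacting, then v²/(2a_F) = 518.828 / 9.600 = 54.045 m while braking, for a total of 20.500 + 54.045 = 74.545 m.
Since a_F ≤ a_L and the follower starts braking later, the follower is never slower than the leader, so the closest approach is when both have stopped.
Minimum gap = 74.545 − 51.883 = 22.662 m.

Minimum gap ≈ 22.7 m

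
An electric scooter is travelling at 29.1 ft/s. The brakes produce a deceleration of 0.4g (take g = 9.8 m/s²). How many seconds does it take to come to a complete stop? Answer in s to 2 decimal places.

Braking time ≈ 2.26 s

29.1 ft/s × 0.3048 = 8.8697 m/s.
a = 0.4 × 9.8 = 3.920 m/s².
Braking time = v/a = 8.8697 / 3.920 = 2.263 s.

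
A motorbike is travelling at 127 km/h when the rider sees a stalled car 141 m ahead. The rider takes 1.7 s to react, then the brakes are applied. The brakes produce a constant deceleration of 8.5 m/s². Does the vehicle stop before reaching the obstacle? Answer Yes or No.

Yes

127 km/h ÷ 3.6 = 35.2778 m/s.
Reaction distance = 35.2778 × 1.7 = 59.972 m.
Braking distance = v²/(2a) = 1244.523 / 17.000 = 73.207 m.
Total stopping distance = 59.972 + 73.207 = 133.179 m, vs 141 m available — it stops with 141 − 133.179 = 7.821 m to spare.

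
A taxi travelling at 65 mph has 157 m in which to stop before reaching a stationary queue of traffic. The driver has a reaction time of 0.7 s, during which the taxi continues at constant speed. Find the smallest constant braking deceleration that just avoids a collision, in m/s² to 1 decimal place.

65 mph × 0.44704 = 29.0576 m/s.
Distance covered during reaction = 29.0576 × 0.7 = 20.340 m.
Distance available for braking: 157 − 20.340 = 136.660 m.
v² = 2a·d ⇒ a = v²/(2d) = 29.0576² / (2 × 136.660) = 844.344 / 273.320 = 3.0892 m/s².

Required deceleration ≈ 3.1 m/s²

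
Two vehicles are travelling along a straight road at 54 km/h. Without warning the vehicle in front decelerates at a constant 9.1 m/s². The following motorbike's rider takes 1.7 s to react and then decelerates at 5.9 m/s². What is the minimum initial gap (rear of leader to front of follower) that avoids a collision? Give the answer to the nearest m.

Minimum gap ≈ 32 m

54 km/h ÷ 3.6 = 15.0000 m/s.
Leader travels v²/(2a_L) = 225.000 / 18.200 = 12.363 m before stopping.
Follower covers v·t_r = 15.0000 × 1.7 = 25.500 m while reacting, then v²/(2a_F) = 225.000 / 11.800 = 19.068 m while braking, for a total of 25.500 + 19.068 = 44.568 m.
Since a_F ≤ a_L and the follower starts braking later, the follower is never slower than the leader, so the closest approach is when both have stopped.
Minimum gap = 44.568 − 12.363 = 32.205 m.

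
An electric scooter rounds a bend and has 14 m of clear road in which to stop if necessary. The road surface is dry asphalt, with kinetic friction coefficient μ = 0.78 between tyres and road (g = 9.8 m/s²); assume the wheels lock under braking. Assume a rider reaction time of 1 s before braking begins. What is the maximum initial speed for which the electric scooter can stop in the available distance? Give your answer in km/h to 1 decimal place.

a = μg = 0.78 × 9.8 = 7.644 m/s².
Stopping distance: v·t_r + v²/(2a) = 14 with t_r = 1 s and a = 7.644 m/s².
So v² + 15.288 v − 214.03 = 0.
Positive root: v = −a·t_r + √((a·t_r)² + 2a·d) = −7.644 + √(58.431 + 214.03) = 8.8624 m/s.
8.8624 m/s × 3.6 = 31.905 km/h.

Maximum speed ≈ 31.9 km/h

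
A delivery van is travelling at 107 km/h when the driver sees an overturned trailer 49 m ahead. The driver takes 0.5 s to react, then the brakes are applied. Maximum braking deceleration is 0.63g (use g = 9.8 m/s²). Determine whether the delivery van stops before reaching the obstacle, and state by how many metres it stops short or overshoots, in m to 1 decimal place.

No — it overshoots by 37.4 m

107 km/h ÷ 3.6 = 29.7222 m/s.
a = 0.63 × 9.8 = 6.174 m/s².
Reaction distance = 29.7222 × 0.5 = 14.861 m.
Braking distance = v²/(2a) = 883.409 / 12.348 = 71.543 m.
Total stopping distance = 14.861 + 71.543 = 86.404 m, vs 49 m available — it cannot stop in time and overshoots by 86.404 − 49 = 37.404 m.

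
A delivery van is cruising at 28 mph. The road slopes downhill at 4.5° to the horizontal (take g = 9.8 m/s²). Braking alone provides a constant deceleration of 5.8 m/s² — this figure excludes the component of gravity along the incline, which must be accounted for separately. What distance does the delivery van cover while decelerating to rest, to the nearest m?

28 mph × 0.44704 = 12.5171 m/s.
Gravity along the downhill slope reduces the braking deceleration: a_eff = 5.800 − 9.8·sin 4.5° = 5.800 − 0.769 = 5.031 m/s².
Braking distance = v²/(2a) = 12.5171² / (2 × 5.031) = 156.678 / 10.062 = 15.571 m.

Braking distance ≈ 16 m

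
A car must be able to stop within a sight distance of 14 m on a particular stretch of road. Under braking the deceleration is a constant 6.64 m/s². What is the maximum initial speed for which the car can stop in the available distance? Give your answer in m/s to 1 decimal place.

v²/(2a) = d ⇒ v = √(2 × 6.640 × 14) = √185.92 = 13.6352 m/s.

Maximum speed ≈ 13.6 m/s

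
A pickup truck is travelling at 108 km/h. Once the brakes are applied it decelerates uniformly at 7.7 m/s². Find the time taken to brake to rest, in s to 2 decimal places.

108 km/h ÷ 3.6 = 30.0000 m/s.
Braking time = v/a = 30.0000 / 7.700 = 3.896 s.

Braking time ≈ 3.90 s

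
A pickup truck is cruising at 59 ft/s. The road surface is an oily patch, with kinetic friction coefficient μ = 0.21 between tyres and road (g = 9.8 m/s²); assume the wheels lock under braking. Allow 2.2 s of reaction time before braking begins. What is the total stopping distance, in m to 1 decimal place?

59 ft/s × 0.3048 = 17.9832 m/s.
a = μg = 0.21 × 9.8 = 2.058 m/s².
Reaction distance = v·t_r = 17.9832 × 2.2 = 39.563 m.
Braking distance = v²/(2a) = 17.9832² / (2 × 2.058) = 323.395 / 4.116 = 78.570 m.
Total = 39.563 + 78.570 = 118.133 m.

Total stopping distance ≈ 118.1 m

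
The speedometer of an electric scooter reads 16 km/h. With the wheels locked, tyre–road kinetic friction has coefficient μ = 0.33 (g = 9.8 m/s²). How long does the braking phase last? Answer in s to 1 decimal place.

16 km/h ÷ 3.6 = 4.4444 m/s.
a = μg = 0.33 × 9.8 = 3.234 m/s².
Braking time = v/a = 4.4444 / 3.234 = 1.374 s.

Braking time ≈ 1.4 s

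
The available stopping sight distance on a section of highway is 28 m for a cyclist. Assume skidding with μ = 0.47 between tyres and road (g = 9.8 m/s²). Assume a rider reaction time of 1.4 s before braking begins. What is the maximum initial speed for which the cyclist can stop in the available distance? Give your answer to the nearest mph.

a = μg = 0.47 × 9.8 = 4.606 m/s².
Stopping distance: v·t_r + v²/(2a) = 28 with t_r = 1.4 s and a = 4.606 m/s².
So v² + 12.897 v − 257.94 = 0.
Positive root: v = −a·t_r + √((a·t_r)² + 2a·d) = −6.448 + √(41.577 + 257.94) = 10.8586 m/s.
10.8586 m/s ÷ 0.44704 = 24.290 mph.

Maximum speed ≈ 24 mph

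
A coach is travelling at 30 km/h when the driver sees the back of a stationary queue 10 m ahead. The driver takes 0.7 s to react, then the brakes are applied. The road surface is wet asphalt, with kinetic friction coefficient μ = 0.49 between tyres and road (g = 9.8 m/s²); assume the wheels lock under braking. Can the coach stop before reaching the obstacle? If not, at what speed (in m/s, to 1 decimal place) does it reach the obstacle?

30 km/h ÷ 3.6 = 8.3333 m/s.
a = μg = 0.49 × 9.8 = 4.802 m/s².
Reaction distance = 8.3333 × 0.7 = 5.833 m.
Braking distance needed to stop: v²/(2a) = 69.444 / 9.604 = 7.231 m, so total needed = 5.833 + 7.231 = 13.064 m > 10 m — it cannot stop.
Distance remaining when braking begins: 10 − 5.833 = 4.167 m.
v² = v₀² − 2a·d = 69.444 − 2 × 4.802 × 4.167 = 29.424 m²/s².
v = √29.424 = 5.424 m/s.

No — it strikes the obstacle at 5.4 m/s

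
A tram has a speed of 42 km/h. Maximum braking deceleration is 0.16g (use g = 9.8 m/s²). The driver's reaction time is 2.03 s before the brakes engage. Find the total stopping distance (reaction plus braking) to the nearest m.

42 km/h ÷ 3.6 = 11.6667 m/s.
a = 0.16 × 9.8 = 1.568 m/s².
Reaction distance = v·t_r = 11.6667 × 2.03 = 23.683 m.
Braking distance = v²/(2a) = 11.6667² / (2 × 1.568) = 136.112 / 3.136 = 43.403 m.
Total = 23.683 + 43.403 = 67.086 m.

Total stopping distance ≈ 67 m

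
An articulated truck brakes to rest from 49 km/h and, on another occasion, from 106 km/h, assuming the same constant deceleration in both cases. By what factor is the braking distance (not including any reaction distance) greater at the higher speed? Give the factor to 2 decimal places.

Factor ≈ 4.68

Braking distance d = v²/(2a), so with a fixed, d ∝ v².
Factor = (106/49)² = 2.1633² = 4.6799.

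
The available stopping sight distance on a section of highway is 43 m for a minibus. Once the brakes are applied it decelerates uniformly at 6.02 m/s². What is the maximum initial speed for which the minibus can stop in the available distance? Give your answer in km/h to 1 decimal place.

Maximum speed ≈ 81.9 km/h

v²/(2a) = d ⇒ v = √(2 × 6.020 × 43) = √517.72 = 22.7535 m/s.
22.7535 m/s × 3.6 = 81.913 km/h.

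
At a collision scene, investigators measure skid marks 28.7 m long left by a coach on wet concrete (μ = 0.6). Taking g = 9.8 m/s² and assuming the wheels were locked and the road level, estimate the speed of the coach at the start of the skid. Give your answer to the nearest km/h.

Deceleration a = μg = 0.6 × 9.8 = 5.880 m/s².
v = √(2a·d) = √(2 × 5.880 × 28.7) = √337.512 = 18.3715 m/s.
= 18.3715 × 3.6 = 66.137 km/h.

Initial speed ≈ 66 km/h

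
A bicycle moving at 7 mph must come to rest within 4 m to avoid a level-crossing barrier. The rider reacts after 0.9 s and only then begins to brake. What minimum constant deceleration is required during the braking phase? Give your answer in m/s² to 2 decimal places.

7 mph × 0.44704 = 3.1293 m/s.
Distance covered during reaction = 3.1293 × 0.9 = 2.816 m.
Distance available for braking: 4 − 2.816 = 1.184 m.
v² = 2a·d ⇒ a = v²/(2d) = 3.1293² / (2 × 1.184) = 9.793 / 2.368 = 4.1356 m/s².

Required deceleration ≈ 4.14 m/s²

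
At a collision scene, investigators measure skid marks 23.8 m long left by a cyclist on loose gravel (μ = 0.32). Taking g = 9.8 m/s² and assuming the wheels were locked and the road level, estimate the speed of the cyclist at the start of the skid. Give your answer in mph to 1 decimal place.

Initial speed ≈ 27.3 mph

Deceleration a = μg = 0.32 × 9.8 = 3.136 m/s².
v = √(2a·d) = √(2 × 3.136 × 23.8) = √149.274 = 12.2178 m/s.
= 12.2178 ÷ 0.44704 = 27.330 mph.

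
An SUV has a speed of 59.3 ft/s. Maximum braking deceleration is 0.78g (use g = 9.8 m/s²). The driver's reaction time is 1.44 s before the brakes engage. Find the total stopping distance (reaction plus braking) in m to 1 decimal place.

59.3 ft/s × 0.3048 = 18.0746 m/s.
a = 0.78 × 9.8 = 7.644 m/s².
Reaction distance = v·t_r = 18.0746 × 1.44 = 26.027 m.
Braking distance = v²/(2a) = 18.0746² / (2 × 7.644) = 326.691 / 15.288 = 21.369 m.
Total = 26.027 + 21.369 = 47.396 m.

Total stopping distance ≈ 47.4 m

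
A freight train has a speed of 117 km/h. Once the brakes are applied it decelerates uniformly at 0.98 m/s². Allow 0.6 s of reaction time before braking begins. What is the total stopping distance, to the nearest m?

Total stopping distance ≈ 558 m

117 km/h ÷ 3.6 = 32.5000 m/s.
Reaction distance = v·t_r = 32.5000 × 0.6 = 19.500 m.
Braking distance = v²/(2a) = 32.5000² / (2 × 0.980) = 1056.250 / 1.960 = 538.903 m.
Total = 19.500 + 538.903 = 558.403 m.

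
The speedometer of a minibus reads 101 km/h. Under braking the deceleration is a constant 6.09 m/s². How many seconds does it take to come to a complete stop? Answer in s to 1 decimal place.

Braking time ≈ 4.6 s

101 km/h ÷ 3.6 = 28.0556 m/s.
Braking time = v/a = 28.0556 / 6.090 = 4.607 s.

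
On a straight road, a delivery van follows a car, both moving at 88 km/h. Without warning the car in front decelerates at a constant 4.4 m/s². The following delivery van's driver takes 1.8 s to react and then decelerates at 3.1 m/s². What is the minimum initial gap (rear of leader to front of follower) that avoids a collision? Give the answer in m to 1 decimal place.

88 km/h ÷ 3.6 = 24.4444 m/s.
Leader travels v²/(2a_L) = 597.529 / 8.800 = 67.901 m before stopping.
Follower covers v·t_r = 24.4444 × 1.8 = 44.000 m while reacting, then v²/(2a_F) = 597.529 / 6.200 = 96.376 m while braking, for a total of 44.000 + 96.376 = 140.376 m.
Since a_F ≤ a_L and the follower starts braking later, the follower is never slower than the leader, so the closest approach is when both have stopped.
Minimum gap = 140.376 − 67.901 = 72.475 m.

Minimum gap ≈ 72.5 m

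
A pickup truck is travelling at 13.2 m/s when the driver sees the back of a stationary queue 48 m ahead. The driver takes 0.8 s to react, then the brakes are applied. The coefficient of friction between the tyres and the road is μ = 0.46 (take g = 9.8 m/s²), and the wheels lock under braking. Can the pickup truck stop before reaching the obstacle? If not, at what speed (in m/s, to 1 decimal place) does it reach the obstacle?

a = μg = 0.46 × 9.8 = 4.508 m/s².
Reaction distance = 13.2000 × 0.8 = 10.560 m.
Braking distance = v²/(2a) = 174.240 / 9.016 = 19.326 m.
Total stopping distance = 10.560 + 19.326 = 29.886 m, vs 48 m available — it stops with 48 − 29.886 = 18.114 m to spare.

Yes — it stops about 18.1 m short of the obstacle, so it never reaches it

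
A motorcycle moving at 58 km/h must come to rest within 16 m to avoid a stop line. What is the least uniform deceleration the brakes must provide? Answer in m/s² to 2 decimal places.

Required deceleration ≈ 8.11 m/s²

58 km/h ÷ 3.6 = 16.1111 m/s.
v² = 2a·d ⇒ a = v²/(2d) = 16.1111² / (2 × 16.000) = 259.568 / 32.000 = 8.1115 m/s².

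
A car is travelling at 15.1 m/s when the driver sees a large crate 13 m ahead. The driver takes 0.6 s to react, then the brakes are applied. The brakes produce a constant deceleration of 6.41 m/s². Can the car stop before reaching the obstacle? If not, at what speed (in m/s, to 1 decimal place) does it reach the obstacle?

No — it strikes the obstacle at 13.3 m/s

Reaction distance = 15.1000 × 0.6 = 9.060 m.
Braking distance needed to stop: v²/(2a) = 228.010 / 12.820 = 17.785 m, so total needed = 9.060 + 17.785 = 26.845 m > 13 m — it cannot stop.
Distance remaining when braking begins: 13 − 9.060 = 3.940 m.
v² = v₀² − 2a·d = 228.010 − 2 × 6.410 × 3.940 = 177.499 m²/s².
v = √177.499 = 13.323 m/s.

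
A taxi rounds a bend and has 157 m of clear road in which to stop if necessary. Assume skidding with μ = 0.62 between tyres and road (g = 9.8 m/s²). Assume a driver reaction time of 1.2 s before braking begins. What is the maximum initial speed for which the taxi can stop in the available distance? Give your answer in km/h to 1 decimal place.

Maximum speed ≈ 133.2 km/h

a = μg = 0.62 × 9.8 = 6.076 m/s².
Stopping distance: v·t_r + v²/(2a) = 157 with t_r = 1.2 s and a = 6.076 m/s².
So v² + 14.582 v − 1907.86 = 0.
Positive root: v = −a·t_r + √((a·t_r)² + 2a·d) = −7.291 + √(53.159 + 1907.86) = 36.9924 m/s.
36.9924 m/s × 3.6 = 133.173 km/h.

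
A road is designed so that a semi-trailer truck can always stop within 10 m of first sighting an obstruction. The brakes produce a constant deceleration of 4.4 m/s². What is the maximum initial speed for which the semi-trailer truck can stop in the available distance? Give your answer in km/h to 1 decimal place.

Maximum speed ≈ 33.8 km/h

v²/(2a) = d ⇒ v = √(2 × 4.400 × 10) = √88.00 = 9.3808 m/s.
9.3808 m/s × 3.6 = 33.771 km/h.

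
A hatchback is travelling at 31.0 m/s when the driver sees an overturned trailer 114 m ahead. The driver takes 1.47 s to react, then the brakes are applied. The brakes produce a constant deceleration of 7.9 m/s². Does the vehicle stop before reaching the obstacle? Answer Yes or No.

Reaction distance = 31.0000 × 1.47 = 45.570 m.
Braking distance = v²/(2a) = 961.000 / 15.800 = 60.823 m.
Total stopping distance = 45.570 + 60.823 = 106.393 m, vs 114 m available — it stops with 114 − 106.393 = 7.607 m to spare.

Yes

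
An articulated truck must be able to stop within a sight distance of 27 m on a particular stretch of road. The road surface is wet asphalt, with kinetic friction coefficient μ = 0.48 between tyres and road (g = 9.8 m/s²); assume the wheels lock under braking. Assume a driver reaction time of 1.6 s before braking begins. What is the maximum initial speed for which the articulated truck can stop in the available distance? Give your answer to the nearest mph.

Maximum speed ≈ 23 mph

a = μg = 0.48 × 9.8 = 4.704 m/s².
Stopping distance: v·t_r + v²/(2a) = 27 with t_r = 1.6 s and a = 4.704 m/s².
So v² + 15.053 v − 254.02 = 0.
Positive root: v = −a·t_r + √((a·t_r)² + 2a·d) = −7.526 + √(56.641 + 254.02) = 10.0996 m/s.
10.0996 m/s ÷ 0.44704 = 22.592 mph.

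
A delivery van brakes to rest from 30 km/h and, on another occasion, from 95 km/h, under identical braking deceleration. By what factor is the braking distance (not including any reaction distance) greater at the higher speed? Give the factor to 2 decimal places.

Braking distance d = v²/(2a), so with a fixed, d ∝ v².
Factor = (95/30)² = 3.1667² = 10.0280.

Factor ≈ 10.03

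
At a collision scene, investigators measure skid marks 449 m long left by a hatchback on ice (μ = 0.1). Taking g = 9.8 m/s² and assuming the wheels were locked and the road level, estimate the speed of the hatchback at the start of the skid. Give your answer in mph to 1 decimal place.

Initial speed ≈ 66.4 mph

Deceleration a = μg = 0.1 × 9.8 = 0.980 m/s².
v = √(2a·d) = √(2 × 0.980 × 449) = √880.040 = 29.6655 m/s.
= 29.6655 ÷ 0.44704 = 66.360 mph.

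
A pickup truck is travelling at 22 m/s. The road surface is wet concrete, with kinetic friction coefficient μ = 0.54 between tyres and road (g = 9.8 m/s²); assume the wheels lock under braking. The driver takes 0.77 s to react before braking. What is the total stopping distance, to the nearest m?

a = μg = 0.54 × 9.8 = 5.292 m/s².
Reaction distance = v·t_r = 22.0000 × 0.77 = 16.940 m.
Braking distance = v²/(2a) = 22.0000² / (2 × 5.292) = 484.000 / 10.584 = 45.729 m.
Total = 16.940 + 45.729 = 62.669 m.

Total stopping distance ≈ 63 m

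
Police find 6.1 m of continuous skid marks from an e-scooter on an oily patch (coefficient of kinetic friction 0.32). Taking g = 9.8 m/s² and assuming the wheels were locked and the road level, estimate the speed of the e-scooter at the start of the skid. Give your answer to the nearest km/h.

Initial speed ≈ 22 km/h

Deceleration a = μg = 0.32 × 9.8 = 3.136 m/s².
v = √(2a·d) = √(2 × 3.136 × 6.1) = √38.259 = 6.1854 m/s.
= 6.1854 × 3.6 = 22.267 km/h.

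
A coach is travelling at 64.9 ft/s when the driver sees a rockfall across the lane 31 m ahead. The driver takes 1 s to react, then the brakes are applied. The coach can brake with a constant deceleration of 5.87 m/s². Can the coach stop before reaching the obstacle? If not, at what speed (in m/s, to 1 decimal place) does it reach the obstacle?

No — it strikes the obstacle at 16.1 m/s

64.9 ft/s × 0.3048 = 19.7815 m/s.
Reaction distance = 19.7815 × 1 = 19.782 m.
Braking distance needed to stop: v²/(2a) = 391.308 / 11.740 = 33.331 m, so total needed = 19.782 + 33.331 = 53.113 m > 31 m — it cannot stop.
Distance remaining when braking begins: 31 − 19.782 = 11.218 m.
v² = v₀² − 2a·d = 391.308 − 2 × 5.870 × 11.218 = 259.609 m²/s².
v = √259.609 = 16.112 m/s.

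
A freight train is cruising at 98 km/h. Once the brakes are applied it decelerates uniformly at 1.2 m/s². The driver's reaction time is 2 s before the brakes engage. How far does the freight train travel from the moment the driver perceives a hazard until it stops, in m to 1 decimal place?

Total stopping distance ≈ 363.2 m

98 km/h ÷ 3.6 = 27.2222 m/s.
Reaction distance = v·t_r = 27.2222 × 2 = 54.444 m.
Braking distance = v²/(2a) = 27.2222² / (2 × 1.200) = 741.048 / 2.400 = 308.770 m.
Total = 54.444 + 308.770 = 363.214 m.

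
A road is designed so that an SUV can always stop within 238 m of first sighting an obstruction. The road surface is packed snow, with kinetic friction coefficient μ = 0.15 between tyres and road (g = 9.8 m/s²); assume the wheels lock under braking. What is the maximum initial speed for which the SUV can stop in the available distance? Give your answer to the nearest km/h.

a = μg = 0.15 × 9.8 = 1.470 m/s².
v²/(2a) = d ⇒ v = √(2 × 1.470 × 238) = √699.72 = 26.4522 m/s.
26.4522 m/s × 3.6 = 95.228 km/h.

Maximum speed ≈ 95 km/h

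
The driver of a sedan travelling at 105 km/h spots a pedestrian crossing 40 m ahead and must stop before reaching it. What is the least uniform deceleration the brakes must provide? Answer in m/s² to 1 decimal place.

105 km/h ÷ 3.6 = 29.1667 m/s.
v² = 2a·d ⇒ a = v²/(2d) = 29.1667² / (2 × 40.000) = 850.696 / 80.000 = 10.6337 m/s².

Required deceleration ≈ 10.6 m/s²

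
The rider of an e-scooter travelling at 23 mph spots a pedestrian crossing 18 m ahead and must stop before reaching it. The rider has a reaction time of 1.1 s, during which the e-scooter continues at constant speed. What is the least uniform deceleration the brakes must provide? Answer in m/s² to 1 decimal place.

Required deceleration ≈ 7.9 m/s²

23 mph × 0.44704 = 10.2819 m/s.
Distance covered during reaction = 10.2819 × 1.1 = 11.310 m.
Distance available for braking: 18 − 11.310 = 6.690 m.
v² = 2a·d ⇒ a = v²/(2d) = 10.2819² / (2 × 6.690) = 105.717 / 13.380 = 7.9011 m/s².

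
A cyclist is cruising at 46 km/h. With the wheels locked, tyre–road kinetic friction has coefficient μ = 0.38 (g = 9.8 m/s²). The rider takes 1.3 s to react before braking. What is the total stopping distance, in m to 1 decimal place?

46 km/h ÷ 3.6 = 12.7778 m/s.
a = μg = 0.38 × 9.8 = 3.724 m/s².
Reaction distance = v·t_r = 12.7778 × 1.3 = 16.611 m.
Braking distance = v²/(2a) = 12.7778² / (2 × 3.724) = 163.272 / 7.448 = 21.922 m.
Total = 16.611 + 21.922 = 38.533 m.

Total stopping distance ≈ 38.5 m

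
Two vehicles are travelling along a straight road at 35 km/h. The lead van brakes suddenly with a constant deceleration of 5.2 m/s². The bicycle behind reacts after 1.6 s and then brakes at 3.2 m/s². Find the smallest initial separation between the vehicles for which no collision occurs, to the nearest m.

35 km/h ÷ 3.6 = 9.7222 m/s.
Leader travels v²/(2a_L) = 94.521 / 10.400 = 9.089 m before stopping.
Follower covers v·t_r = 9.7222 × 1.6 = 15.556 m while reacting, then v²/(2a_F) = 94.521 / 6.400 = 14.769 m while braking, for a total of 15.556 + 14.769 = 30.325 m.
Since a_F ≤ a_L and the follower starts braking later, the follower is never slower than the leader, so the closest approach is when both have stopped.
Minimum gap = 30.325 − 9.089 = 21.236 m.

Minimum gap ≈ 21 m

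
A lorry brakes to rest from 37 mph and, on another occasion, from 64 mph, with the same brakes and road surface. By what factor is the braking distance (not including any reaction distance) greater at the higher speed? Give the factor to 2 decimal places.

Factor ≈ 2.99

Braking distance d = v²/(2a), so with a fixed, d ∝ v².
Factor = (64/37)² = 1.7297² = 2.9919.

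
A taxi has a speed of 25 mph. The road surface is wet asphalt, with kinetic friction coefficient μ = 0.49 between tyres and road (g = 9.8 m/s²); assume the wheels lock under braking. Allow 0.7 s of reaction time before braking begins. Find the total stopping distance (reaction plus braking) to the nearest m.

Total stopping distance ≈ 21 m

25 mph × 0.44704 = 11.1760 m/s.
a = μg = 0.49 × 9.8 = 4.802 m/s².
Reaction distance = v·t_r = 11.1760 × 0.7 = 7.823 m.
Braking distance = v²/(2a) = 11.1760² / (2 × 4.802) = 124.903 / 9.604 = 13.005 m.
Total = 7.823 + 13.005 = 20.828 m.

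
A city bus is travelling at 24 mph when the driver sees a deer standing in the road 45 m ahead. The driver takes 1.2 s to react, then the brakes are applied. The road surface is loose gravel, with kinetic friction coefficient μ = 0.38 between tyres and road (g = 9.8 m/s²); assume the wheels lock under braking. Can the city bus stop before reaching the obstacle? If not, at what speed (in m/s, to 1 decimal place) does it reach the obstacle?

Yes — it stops about 16.7 m short of the obstacle, so it never reaches it

24 mph × 0.44704 = 10.7290 m/s.
a = μg = 0.38 × 9.8 = 3.724 m/s².
Reaction distance = 10.7290 × 1.2 = 12.875 m.
Braking distance = v²/(2a) = 115.111 / 7.448 = 15.455 m.
Total stopping distance = 12.875 + 15.455 = 28.330 m, vs 45 m available — it stops with 45 − 28.330 = 16.670 m to spare.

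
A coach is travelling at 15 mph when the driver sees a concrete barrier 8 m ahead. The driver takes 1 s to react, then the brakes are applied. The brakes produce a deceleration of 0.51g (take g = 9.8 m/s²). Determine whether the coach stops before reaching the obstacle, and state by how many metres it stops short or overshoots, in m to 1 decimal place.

No — it overshoots by 3.2 m

15 mph × 0.44704 = 6.7056 m/s.
a = 0.51 × 9.8 = 4.998 m/s².
Reaction distance = 6.7056 × 1 = 6.706 m.
Braking distance = v²/(2a) = 44.965 / 9.996 = 4.498 m.
Total stopping distance = 6.706 + 4.498 = 11.204 m, vs 8 m available — it cannot stop in time and overshoots by 11.204 − 8 = 3.204 m.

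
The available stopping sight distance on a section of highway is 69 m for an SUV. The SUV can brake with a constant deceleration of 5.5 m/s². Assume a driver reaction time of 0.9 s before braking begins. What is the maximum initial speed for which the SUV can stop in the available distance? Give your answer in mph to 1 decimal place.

Maximum speed ≈ 51.5 mph

Stopping distance: v·t_r + v²/(2a) = 69 with t_r = 0.9 s and a = 5.500 m/s².
So v² + 9.900 v − 759.00 = 0.
Positive root: v = −a·t_r + √((a·t_r)² + 2a·d) = −4.950 + √(24.503 + 759.00) = 23.0411 m/s.
23.0411 m/s ÷ 0.44704 = 51.541 mph.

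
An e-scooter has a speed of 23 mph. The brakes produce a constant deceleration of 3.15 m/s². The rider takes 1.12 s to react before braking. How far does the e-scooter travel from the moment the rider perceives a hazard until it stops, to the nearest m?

23 mph × 0.44704 = 10.2819 m/s.
Reaction distance = v·t_r = 10.2819 × 1.12 = 11.516 m.
Braking distance = v²/(2a) = 10.2819² / (2 × 3.150) = 105.717 / 6.300 = 16.780 m.
Total = 11.516 + 16.780 = 28.296 m.

Total stopping distance ≈ 28 m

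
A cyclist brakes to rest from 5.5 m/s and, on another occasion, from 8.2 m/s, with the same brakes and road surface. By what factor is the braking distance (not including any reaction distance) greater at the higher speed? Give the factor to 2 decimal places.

Factor ≈ 2.22

Braking distance d = v²/(2a), so with a fixed, d ∝ v².
Factor = (8.2/5.5)² = 1.4909² = 2.2228.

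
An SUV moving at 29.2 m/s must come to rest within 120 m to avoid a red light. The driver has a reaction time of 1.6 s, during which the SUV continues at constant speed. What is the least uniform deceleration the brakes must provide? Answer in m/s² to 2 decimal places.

Distance covered during reaction = 29.2000 × 1.6 = 46.720 m.
Distance available for braking: 120 − 46.720 = 73.280 m.
v² = 2a·d ⇒ a = v²/(2d) = 29.2000² / (2 × 73.280) = 852.640 / 146.560 = 5.8177 m/s².

Required deceleration ≈ 5.82 m/s²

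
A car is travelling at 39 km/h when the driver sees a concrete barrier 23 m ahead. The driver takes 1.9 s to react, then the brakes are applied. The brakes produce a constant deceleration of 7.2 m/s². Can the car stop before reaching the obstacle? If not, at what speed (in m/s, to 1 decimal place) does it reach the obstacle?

No — it strikes the obstacle at 9.1 m/s

39 km/h ÷ 3.6 = 10.8333 m/s.
Reaction distance = 10.8333 × 1.9 = 20.583 m.
Braking distance needed to stop: v²/(2a) = 117.360 / 14.400 = 8.150 m, so total needed = 20.583 + 8.150 = 28.733 m > 23 m — it cannot stop.
Distance remaining when braking begins: 23 − 20.583 = 2.417 m.
v² = v₀² − 2a·d = 117.360 − 2 × 7.200 × 2.417 = 82.555 m²/s².
v = √82.555 = 9.086 m/s.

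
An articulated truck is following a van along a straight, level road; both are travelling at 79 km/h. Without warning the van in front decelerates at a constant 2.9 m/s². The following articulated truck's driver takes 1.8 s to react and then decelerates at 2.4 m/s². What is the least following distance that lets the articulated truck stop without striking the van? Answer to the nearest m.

Minimum gap ≈ 57 m

79 km/h ÷ 3.6 = 21.9444 m/s.
Leader travels v²/(2a_L) = 481.557 / 5.800 = 83.027 m before stopping.
Follower covers v·t_r = 21.9444 × 1.8 = 39.500 m while reacting, then v²/(2a_F) = 481.557 / 4.800 = 100.324 m while braking, for a total of 39.500 + 100.324 = 139.824 m.
Since a_F ≤ a_L and the follower starts braking later, the follower is never slower than the leader, so the closest approach is when both have stopped.
Minimum gap = 139.824 − 83.027 = 56.797 m.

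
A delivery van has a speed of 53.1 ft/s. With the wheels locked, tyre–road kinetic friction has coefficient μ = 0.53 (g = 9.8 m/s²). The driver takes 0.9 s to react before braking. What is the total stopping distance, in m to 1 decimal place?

53.1 ft/s × 0.3048 = 16.1849 m/s.
a = μg = 0.53 × 9.8 = 5.194 m/s².
Reaction distance = v·t_r = 16.1849 × 0.9 = 14.566 m.
Braking distance = v²/(2a) = 16.1849² / (2 × 5.194) = 261.951 / 10.388 = 25.217 m.
Total = 14.566 + 25.217 = 39.783 m.

Total stopping distance ≈ 39.8 m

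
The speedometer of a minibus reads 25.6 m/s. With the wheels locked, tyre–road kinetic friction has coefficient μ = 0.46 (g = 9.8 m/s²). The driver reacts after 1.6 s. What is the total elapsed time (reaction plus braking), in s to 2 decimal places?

Total time ≈ 7.28 s

a = μg = 0.46 × 9.8 = 4.508 m/s².
Braking time = v/a = 25.6000 / 4.508 = 5.679 s.
Total = 1.6 + 5.679 = 7.279 s.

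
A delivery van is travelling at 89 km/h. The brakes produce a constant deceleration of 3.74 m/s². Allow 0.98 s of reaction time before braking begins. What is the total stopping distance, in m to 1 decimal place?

Total stopping distance ≈ 105.9 m

89 km/h ÷ 3.6 = 24.7222 m/s.
Reaction distance = v·t_r = 24.7222 × 0.98 = 24.228 m.
Braking distance = v²/(2a) = 24.7222² / (2 × 3.740) = 611.187 / 7.480 = 81.709 m.
Total = 24.228 + 81.709 = 105.937 m.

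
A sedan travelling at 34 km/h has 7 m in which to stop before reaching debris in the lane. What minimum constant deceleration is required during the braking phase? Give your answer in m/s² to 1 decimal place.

Required deceleration ≈ 6.4 m/s²

34 km/h ÷ 3.6 = 9.4444 m/s.
v² = 2a·d ⇒ a = v²/(2d) = 9.4444² / (2 × 7.000) = 89.197 / 14.000 = 6.3712 m/s².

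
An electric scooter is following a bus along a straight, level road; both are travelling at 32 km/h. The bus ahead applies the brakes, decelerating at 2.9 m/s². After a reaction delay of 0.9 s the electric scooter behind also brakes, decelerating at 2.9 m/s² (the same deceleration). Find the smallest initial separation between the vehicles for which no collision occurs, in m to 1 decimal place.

Minimum gap ≈ 8.0 m

32 km/h ÷ 3.6 = 8.8889 m/s.
Leader travels v²/(2a_L) = 79.013 / 5.800 = 13.623 m before stopping.
Follower covers v·t_r = 8.8889 × 0.9 = 8.000 m while reacting, then v²/(2a_F) = 79.013 / 5.800 = 13.623 m while braking, for a total of 8.000 + 13.623 = 21.623 m.
Since a_F ≤ a_L and the follower starts braking later, the follower is never slower than the leader, so the closest approach is when both have stopped.
Minimum gap = 21.623 − 13.623 = 8.000 m.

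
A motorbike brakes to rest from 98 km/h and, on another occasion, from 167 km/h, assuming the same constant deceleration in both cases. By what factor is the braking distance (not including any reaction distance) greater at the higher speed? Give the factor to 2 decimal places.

Braking distance d = v²/(2a), so with a fixed, d ∝ v².
Factor = (167/98)² = 1.7041² = 2.9040.

Factor ≈ 2.90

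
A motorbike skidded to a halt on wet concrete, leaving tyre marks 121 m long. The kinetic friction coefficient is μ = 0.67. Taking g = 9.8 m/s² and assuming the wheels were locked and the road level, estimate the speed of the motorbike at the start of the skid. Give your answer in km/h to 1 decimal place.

Initial speed ≈ 143.5 km/h

Deceleration a = μg = 0.67 × 9.8 = 6.566 m/s².
v = √(2a·d) = √(2 × 6.566 × 121) = √1588.972 = 39.8619 m/s.
= 39.8619 × 3.6 = 143.503 km/h.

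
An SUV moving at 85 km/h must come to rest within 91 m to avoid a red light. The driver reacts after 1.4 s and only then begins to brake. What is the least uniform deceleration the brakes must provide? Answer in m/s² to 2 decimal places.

85 km/h ÷ 3.6 = 23.6111 m/s.
Distance covered during reaction = 23.6111 × 1.4 = 33.056 m.
Distance available for braking: 91 − 33.056 = 57.944 m.
v² = 2a·d ⇒ a = v²/(2d) = 23.6111² / (2 × 57.944) = 557.484 / 115.888 = 4.8105 m/s².

Required deceleration ≈ 4.81 m/s²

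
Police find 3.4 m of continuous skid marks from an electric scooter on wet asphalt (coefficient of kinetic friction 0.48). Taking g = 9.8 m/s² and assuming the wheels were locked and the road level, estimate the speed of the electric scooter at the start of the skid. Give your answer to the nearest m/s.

Deceleration a = μg = 0.48 × 9.8 = 4.704 m/s².
v = √(2a·d) = √(2 × 4.704 × 3.4) = √31.987 = 5.6557 m/s.

Initial speed ≈ 6 m/s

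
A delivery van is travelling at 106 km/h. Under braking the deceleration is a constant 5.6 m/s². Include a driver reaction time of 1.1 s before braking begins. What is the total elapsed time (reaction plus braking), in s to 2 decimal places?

Total time ≈ 6.36 s

106 km/h ÷ 3.6 = 29.4444 m/s.
Braking time = v/a = 29.4444 / 5.600 = 5.258 s.
Total = 1.1 + 5.258 = 6.358 s.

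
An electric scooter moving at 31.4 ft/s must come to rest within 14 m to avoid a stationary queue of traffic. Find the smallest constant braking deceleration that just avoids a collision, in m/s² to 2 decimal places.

31.4 ft/s × 0.3048 = 9.5707 m/s.
v² = 2a·d ⇒ a = v²/(2d) = 9.5707² / (2 × 14.000) = 91.598 / 28.000 = 3.2714 m/s².

Required deceleration ≈ 3.27 m/s²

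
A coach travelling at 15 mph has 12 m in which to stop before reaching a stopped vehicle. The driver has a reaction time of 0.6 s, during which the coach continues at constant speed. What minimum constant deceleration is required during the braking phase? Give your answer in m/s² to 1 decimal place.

Required deceleration ≈ 2.8 m/s²

15 mph × 0.44704 = 6.7056 m/s.
Distance covered during reaction = 6.7056 × 0.6 = 4.023 m.
Distance available for braking: 12 − 4.023 = 7.977 m.
v² = 2a·d ⇒ a = v²/(2d) = 6.7056² / (2 × 7.977) = 44.965 / 15.954 = 2.8184 m/s².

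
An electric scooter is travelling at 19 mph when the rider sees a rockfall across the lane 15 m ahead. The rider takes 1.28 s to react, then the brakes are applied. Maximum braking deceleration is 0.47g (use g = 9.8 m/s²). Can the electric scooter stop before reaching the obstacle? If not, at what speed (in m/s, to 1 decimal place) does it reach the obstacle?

No — it strikes the obstacle at 5.8 m/s

19 mph × 0.44704 = 8.4938 m/s.
a = 0.47 × 9.8 = 4.606 m/s².
Reaction distance = 8.4938 × 1.28 = 10.872 m.
Braking distance needed to stop: v²/(2a) = 72.145 / 9.212 = 7.832 m, so total needed = 10.872 + 7.832 = 18.704 m > 15 m — it cannot stop.
Distance remaining when braking begins: 15 − 10.872 = 4.128 m.
v² = v₀² − 2a·d = 72.145 − 2 × 4.606 × 4.128 = 34.118 m²/s².
v = √34.118 = 5.841 m/s.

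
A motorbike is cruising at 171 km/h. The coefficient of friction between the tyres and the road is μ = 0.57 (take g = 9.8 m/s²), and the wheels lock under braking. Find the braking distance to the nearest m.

Braking distance ≈ 202 m

171 km/h ÷ 3.6 = 47.5000 m/s.
a = μg = 0.57 × 9.8 = 5.586 m/s².
Braking distance = v²/(2a) = 47.5000² / (2 × 5.586) = 2256.250 / 11.172 = 201.956 m.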